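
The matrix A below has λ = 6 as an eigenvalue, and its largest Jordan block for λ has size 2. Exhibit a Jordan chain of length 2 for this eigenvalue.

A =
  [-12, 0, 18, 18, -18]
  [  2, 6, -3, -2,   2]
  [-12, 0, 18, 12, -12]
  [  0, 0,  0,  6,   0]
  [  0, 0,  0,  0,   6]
A Jordan chain for λ = 6 of length 2:
v_1 = (0, -1, 0, 0, 0)ᵀ
v_2 = (1, 0, 1, 0, 0)ᵀ

Let N = A − (6)·I. We want v_2 with N^2 v_2 = 0 but N^1 v_2 ≠ 0; then v_{j-1} := N · v_j for j = 2, …, 2.

Pick v_2 = (1, 0, 1, 0, 0)ᵀ.
Then v_1 = N · v_2 = (0, -1, 0, 0, 0)ᵀ.

Sanity check: (A − (6)·I) v_1 = (0, 0, 0, 0, 0)ᵀ = 0. ✓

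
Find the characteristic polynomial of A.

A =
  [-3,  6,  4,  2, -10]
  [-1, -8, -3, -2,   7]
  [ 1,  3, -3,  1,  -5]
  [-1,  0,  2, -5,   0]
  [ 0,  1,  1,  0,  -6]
x^5 + 25*x^4 + 250*x^3 + 1250*x^2 + 3125*x + 3125

Expanding det(x·I − A) (e.g. by cofactor expansion or by noting that A is similar to its Jordan form J, which has the same characteristic polynomial as A) gives
  χ_A(x) = x^5 + 25*x^4 + 250*x^3 + 1250*x^2 + 3125*x + 3125
which factors as (x + 5)^5. The eigenvalues (with algebraic multiplicities) are λ = -5 with multiplicity 5.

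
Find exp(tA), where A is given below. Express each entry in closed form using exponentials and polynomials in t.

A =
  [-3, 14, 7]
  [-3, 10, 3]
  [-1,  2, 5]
e^{tA} =
  [-7*t*exp(4*t) + exp(4*t), 14*t*exp(4*t), 7*t*exp(4*t)]
  [-3*t*exp(4*t), 6*t*exp(4*t) + exp(4*t), 3*t*exp(4*t)]
  [-t*exp(4*t), 2*t*exp(4*t), t*exp(4*t) + exp(4*t)]

Strategy: write A = P · J · P⁻¹ where J is a Jordan canonical form, so e^{tA} = P · e^{tJ} · P⁻¹, and e^{tJ} can be computed block-by-block.

A has Jordan form
J =
  [4, 1, 0]
  [0, 4, 0]
  [0, 0, 4]
(up to reordering of blocks).

Per-block formulas:
  For a 2×2 Jordan block J_2(4): exp(t · J_2(4)) = e^(4t)·(I + t·N), where N is the 2×2 nilpotent shift.
  For a 1×1 block at λ = 4: exp(t · [4]) = [e^(4t)].

After assembling e^{tJ} and conjugating by P, we get:

e^{tA} =
  [-7*t*exp(4*t) + exp(4*t), 14*t*exp(4*t), 7*t*exp(4*t)]
  [-3*t*exp(4*t), 6*t*exp(4*t) + exp(4*t), 3*t*exp(4*t)]
  [-t*exp(4*t), 2*t*exp(4*t), t*exp(4*t) + exp(4*t)]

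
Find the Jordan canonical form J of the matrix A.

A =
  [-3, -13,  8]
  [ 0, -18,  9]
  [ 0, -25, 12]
J_3(-3)

The characteristic polynomial is
  det(x·I − A) = x^3 + 9*x^2 + 27*x + 27 = (x + 3)^3

Eigenvalues and multiplicities (the geometric multiplicity of λ is n − rank(A − λI), which equals the number of Jordan blocks for λ):
  λ = -3: algebraic multiplicity = 3, geometric multiplicity = 1

Determining the block sizes for each eigenvalue:
  λ = -3: one block (gm = 1), so the single block has size am = 3 → block sizes [3]

Assembling the blocks gives a Jordan form
J =
  [-3,  1,  0]
  [ 0, -3,  1]
  [ 0,  0, -3]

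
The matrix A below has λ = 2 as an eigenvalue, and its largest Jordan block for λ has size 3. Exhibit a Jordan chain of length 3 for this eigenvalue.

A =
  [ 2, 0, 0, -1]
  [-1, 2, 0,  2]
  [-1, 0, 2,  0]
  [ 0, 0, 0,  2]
A Jordan chain for λ = 2 of length 3:
v_1 = (0, 1, 1, 0)ᵀ
v_2 = (-1, 2, 0, 0)ᵀ
v_3 = (0, 0, 0, 1)ᵀ

Let N = A − (2)·I. We want v_3 with N^3 v_3 = 0 but N^2 v_3 ≠ 0; then v_{j-1} := N · v_j for j = 3, …, 2.

Pick v_3 = (0, 0, 0, 1)ᵀ.
Then v_2 = N · v_3 = (-1, 2, 0, 0)ᵀ.
Then v_1 = N · v_2 = (0, 1, 1, 0)ᵀ.

Sanity check: (A − (2)·I) v_1 = (0, 0, 0, 0)ᵀ = 0. ✓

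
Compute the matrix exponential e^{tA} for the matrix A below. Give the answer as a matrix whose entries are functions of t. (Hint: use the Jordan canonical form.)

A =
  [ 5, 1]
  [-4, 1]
e^{tA} =
  [2*t*exp(3*t) + exp(3*t), t*exp(3*t)]
  [-4*t*exp(3*t), -2*t*exp(3*t) + exp(3*t)]

Strategy: write A = P · J · P⁻¹ where J is a Jordan canonical form, so e^{tA} = P · e^{tJ} · P⁻¹, and e^{tJ} can be computed block-by-block.

A has Jordan form
J =
  [3, 1]
  [0, 3]
(up to reordering of blocks).

Per-block formulas:
  For a 2×2 Jordan block J_2(3): exp(t · J_2(3)) = e^(3t)·(I + t·N), where N is the 2×2 nilpotent shift.

After assembling e^{tJ} and conjugating by P, we get:

e^{tA} =
  [2*t*exp(3*t) + exp(3*t), t*exp(3*t)]
  [-4*t*exp(3*t), -2*t*exp(3*t) + exp(3*t)]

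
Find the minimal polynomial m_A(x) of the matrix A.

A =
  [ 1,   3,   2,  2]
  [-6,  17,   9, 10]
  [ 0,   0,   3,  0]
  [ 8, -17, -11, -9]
x^3 - 9*x^2 + 27*x - 27

The characteristic polynomial is χ_A(x) = (x - 3)^4, so the eigenvalues are known. The minimal polynomial is
  m_A(x) = Π_λ (x − λ)^{k_λ}
where k_λ is the size of the *largest* Jordan block for λ (equivalently, the smallest k with (A − λI)^k v = 0 for every generalised eigenvector v of λ).

  λ = 3: largest Jordan block has size 3, contributing (x − 3)^3

So m_A(x) = (x - 3)^3 = x^3 - 9*x^2 + 27*x - 27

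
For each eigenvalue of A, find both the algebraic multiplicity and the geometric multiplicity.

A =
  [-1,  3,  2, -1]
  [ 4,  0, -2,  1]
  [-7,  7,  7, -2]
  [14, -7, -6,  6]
λ = 3: alg = 4, geom = 2

Step 1 — factor the characteristic polynomial to read off the algebraic multiplicities:
  χ_A(x) = (x - 3)^4

Step 2 — compute geometric multiplicities via the rank-nullity identity g(λ) = n − rank(A − λI):
  rank(A − (3)·I) = 2, so dim ker(A − (3)·I) = n − 2 = 2

Summary:
  λ = 3: algebraic multiplicity = 4, geometric multiplicity = 2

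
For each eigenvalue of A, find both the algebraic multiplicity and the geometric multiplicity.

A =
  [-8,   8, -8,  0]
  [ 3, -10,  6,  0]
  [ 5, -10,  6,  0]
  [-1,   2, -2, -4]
λ = -4: alg = 4, geom = 3

Step 1 — factor the characteristic polynomial to read off the algebraic multiplicities:
  χ_A(x) = (x + 4)^4

Step 2 — compute geometric multiplicities via the rank-nullity identity g(λ) = n − rank(A − λI):
  rank(A − (-4)·I) = 1, so dim ker(A − (-4)·I) = n − 1 = 3

Summary:
  λ = -4: algebraic multiplicity = 4, geometric multiplicity = 3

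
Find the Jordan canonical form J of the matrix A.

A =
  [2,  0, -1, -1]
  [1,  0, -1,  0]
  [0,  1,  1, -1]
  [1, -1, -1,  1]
J_2(1) ⊕ J_2(1)

The characteristic polynomial is
  det(x·I − A) = x^4 - 4*x^3 + 6*x^2 - 4*x + 1 = (x - 1)^4

Eigenvalues and multiplicities (the geometric multiplicity of λ is n − rank(A − λI), which equals the number of Jordan blocks for λ):
  λ = 1: algebraic multiplicity = 4, geometric multiplicity = 2

Determining the block sizes for each eigenvalue:
  λ = 1: with am = 4 and gm = 2, the partition is not yet determined (e.g. several partitions of 4 into 2 parts exist). Let N = A − (1)·I. Computing rank(N^1) = 2, rank(N^2) = 0; the number of blocks of size ≥ j is rank(N^{j−1}) − rank(N^j), giving [2, 2]. So we have 2 block(s) of size 2 → block sizes [2, 2]

Assembling the blocks gives a Jordan form
J =
  [1, 1, 0, 0]
  [0, 1, 0, 0]
  [0, 0, 1, 1]
  [0, 0, 0, 1]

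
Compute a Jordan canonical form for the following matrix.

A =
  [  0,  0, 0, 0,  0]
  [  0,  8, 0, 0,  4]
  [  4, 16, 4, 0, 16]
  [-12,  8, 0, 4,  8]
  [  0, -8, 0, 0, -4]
J_1(0) ⊕ J_1(0) ⊕ J_1(4) ⊕ J_1(4) ⊕ J_1(4)

The characteristic polynomial is
  det(x·I − A) = x^5 - 12*x^4 + 48*x^3 - 64*x^2 = x^2*(x - 4)^3

Eigenvalues and multiplicities (the geometric multiplicity of λ is n − rank(A − λI), which equals the number of Jordan blocks for λ):
  λ = 0: algebraic multiplicity = 2, geometric multiplicity = 2
  λ = 4: algebraic multiplicity = 3, geometric multiplicity = 3

Determining the block sizes for each eigenvalue:
  λ = 0: gm = am = 2, so every block has size 1 → block sizes [1, 1]
  λ = 4: gm = am = 3, so every block has size 1 → block sizes [1, 1, 1]

Assembling the blocks gives a Jordan form
J =
  [0, 0, 0, 0, 0]
  [0, 0, 0, 0, 0]
  [0, 0, 4, 0, 0]
  [0, 0, 0, 4, 0]
  [0, 0, 0, 0, 4]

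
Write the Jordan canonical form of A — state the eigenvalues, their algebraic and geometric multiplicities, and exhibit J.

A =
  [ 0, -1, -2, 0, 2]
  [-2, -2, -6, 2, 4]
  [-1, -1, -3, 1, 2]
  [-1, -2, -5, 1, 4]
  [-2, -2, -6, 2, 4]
J_2(0) ⊕ J_2(0) ⊕ J_1(0)

The characteristic polynomial is
  det(x·I − A) = x^5

Eigenvalues and multiplicities (the geometric multiplicity of λ is n − rank(A − λI), which equals the number of Jordan blocks for λ):
  λ = 0: algebraic multiplicity = 5, geometric multiplicity = 3

Determining the block sizes for each eigenvalue:
  λ = 0: with am = 5 and gm = 3, the partition is not yet determined (e.g. several partitions of 5 into 3 parts exist). Let N = A − (0)·I. Computing rank(N^1) = 2, rank(N^2) = 0; the number of blocks of size ≥ j is rank(N^{j−1}) − rank(N^j), giving [3, 2]. So we have 2 block(s) of size 2, 1 block(s) of size 1 → block sizes [2, 2, 1]

Assembling the blocks gives a Jordan form
J =
  [0, 1, 0, 0, 0]
  [0, 0, 0, 0, 0]
  [0, 0, 0, 1, 0]
  [0, 0, 0, 0, 0]
  [0, 0, 0, 0, 0]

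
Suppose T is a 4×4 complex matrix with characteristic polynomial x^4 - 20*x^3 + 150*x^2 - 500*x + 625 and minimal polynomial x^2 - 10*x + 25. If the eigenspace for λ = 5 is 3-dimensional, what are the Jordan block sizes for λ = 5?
Block sizes for λ = 5: [2, 1, 1]

Step 1 — from the characteristic polynomial, algebraic multiplicity of λ = 5 is 4. From dim ker(T − (5)·I) = 3, there are exactly 3 Jordan blocks for λ = 5.
Step 2 — from the minimal polynomial, the factor (x − 5)^2 tells us the largest block for λ = 5 has size 2.
Step 3 — with total size 4, 3 blocks, and largest block 2, the block sizes (in nonincreasing order) are [2, 1, 1].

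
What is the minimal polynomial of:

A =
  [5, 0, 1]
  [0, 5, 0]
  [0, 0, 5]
x^2 - 10*x + 25

The characteristic polynomial is χ_A(x) = (x - 5)^3, so the eigenvalues are known. The minimal polynomial is
  m_A(x) = Π_λ (x − λ)^{k_λ}
where k_λ is the size of the *largest* Jordan block for λ (equivalently, the smallest k with (A − λI)^k v = 0 for every generalised eigenvector v of λ).

  λ = 5: largest Jordan block has size 2, contributing (x − 5)^2

So m_A(x) = (x - 5)^2 = x^2 - 10*x + 25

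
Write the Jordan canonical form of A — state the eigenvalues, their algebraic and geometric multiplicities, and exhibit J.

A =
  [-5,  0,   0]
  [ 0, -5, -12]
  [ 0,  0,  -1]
J_1(-5) ⊕ J_1(-5) ⊕ J_1(-1)

The characteristic polynomial is
  det(x·I − A) = x^3 + 11*x^2 + 35*x + 25 = (x + 1)*(x + 5)^2

Eigenvalues and multiplicities (the geometric multiplicity of λ is n − rank(A − λI), which equals the number of Jordan blocks for λ):
  λ = -5: algebraic multiplicity = 2, geometric multiplicity = 2
  λ = -1: algebraic multiplicity = 1, geometric multiplicity = 1

Determining the block sizes for each eigenvalue:
  λ = -5: gm = am = 2, so every block has size 1 → block sizes [1, 1]
  λ = -1: one block (gm = 1), so the single block has size am = 1 → block sizes [1]

Assembling the blocks gives a Jordan form
J =
  [-5,  0,  0]
  [ 0, -5,  0]
  [ 0,  0, -1]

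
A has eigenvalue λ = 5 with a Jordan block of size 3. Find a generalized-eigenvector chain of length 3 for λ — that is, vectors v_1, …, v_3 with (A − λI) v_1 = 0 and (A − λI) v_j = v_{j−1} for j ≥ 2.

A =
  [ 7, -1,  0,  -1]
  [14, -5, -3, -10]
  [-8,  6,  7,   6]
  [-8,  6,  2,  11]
A Jordan chain for λ = 5 of length 3:
v_1 = (-2, -8, 4, 4)ᵀ
v_2 = (2, 14, -8, -8)ᵀ
v_3 = (1, 0, 0, 0)ᵀ

Let N = A − (5)·I. We want v_3 with N^3 v_3 = 0 but N^2 v_3 ≠ 0; then v_{j-1} := N · v_j for j = 3, …, 2.

Pick v_3 = (1, 0, 0, 0)ᵀ.
Then v_2 = N · v_3 = (2, 14, -8, -8)ᵀ.
Then v_1 = N · v_2 = (-2, -8, 4, 4)ᵀ.

Sanity check: (A − (5)·I) v_1 = (0, 0, 0, 0)ᵀ = 0. ✓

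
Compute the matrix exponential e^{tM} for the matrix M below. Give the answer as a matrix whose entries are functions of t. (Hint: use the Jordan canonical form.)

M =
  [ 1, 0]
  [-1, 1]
e^{tM} =
  [exp(t), 0]
  [-t*exp(t), exp(t)]

Strategy: write M = P · J · P⁻¹ where J is a Jordan canonical form, so e^{tM} = P · e^{tJ} · P⁻¹, and e^{tJ} can be computed block-by-block.

M has Jordan form
J =
  [1, 1]
  [0, 1]
(up to reordering of blocks).

Per-block formulas:
  For a 2×2 Jordan block J_2(1): exp(t · J_2(1)) = e^(1t)·(I + t·N), where N is the 2×2 nilpotent shift.

After assembling e^{tJ} and conjugating by P, we get:

e^{tM} =
  [exp(t), 0]
  [-t*exp(t), exp(t)]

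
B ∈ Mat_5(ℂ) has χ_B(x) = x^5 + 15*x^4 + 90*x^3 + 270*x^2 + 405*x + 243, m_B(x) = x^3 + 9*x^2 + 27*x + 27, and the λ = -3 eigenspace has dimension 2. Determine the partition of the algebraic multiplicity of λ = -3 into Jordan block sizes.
Block sizes for λ = -3: [3, 2]

Step 1 — from the characteristic polynomial, algebraic multiplicity of λ = -3 is 5. From dim ker(B − (-3)·I) = 2, there are exactly 2 Jordan blocks for λ = -3.
Step 2 — from the minimal polynomial, the factor (x + 3)^3 tells us the largest block for λ = -3 has size 3.
Step 3 — with total size 5, 2 blocks, and largest block 3, the block sizes (in nonincreasing order) are [3, 2].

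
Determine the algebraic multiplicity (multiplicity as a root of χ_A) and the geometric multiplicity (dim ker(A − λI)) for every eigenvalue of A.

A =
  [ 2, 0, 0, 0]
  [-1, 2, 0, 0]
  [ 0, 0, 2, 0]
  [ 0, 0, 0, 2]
λ = 2: alg = 4, geom = 3

Step 1 — factor the characteristic polynomial to read off the algebraic multiplicities:
  χ_A(x) = (x - 2)^4

Step 2 — compute geometric multiplicities via the rank-nullity identity g(λ) = n − rank(A − λI):
  rank(A − (2)·I) = 1, so dim ker(A − (2)·I) = n − 1 = 3

Summary:
  λ = 2: algebraic multiplicity = 4, geometric multiplicity = 3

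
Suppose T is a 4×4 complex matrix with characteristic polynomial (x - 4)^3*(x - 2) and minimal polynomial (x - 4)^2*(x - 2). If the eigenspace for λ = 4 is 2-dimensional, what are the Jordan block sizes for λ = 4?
Block sizes for λ = 4: [2, 1]

Step 1 — from the characteristic polynomial, algebraic multiplicity of λ = 4 is 3. From dim ker(T − (4)·I) = 2, there are exactly 2 Jordan blocks for λ = 4.
Step 2 — from the minimal polynomial, the factor (x − 4)^2 tells us the largest block for λ = 4 has size 2.
Step 3 — with total size 3, 2 blocks, and largest block 2, the block sizes (in nonincreasing order) are [2, 1].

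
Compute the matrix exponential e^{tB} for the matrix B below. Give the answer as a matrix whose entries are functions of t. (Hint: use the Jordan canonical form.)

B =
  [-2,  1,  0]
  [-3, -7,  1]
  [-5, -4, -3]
e^{tB} =
  [t^2*exp(-4*t)/2 + 2*t*exp(-4*t) + exp(-4*t), -t^2*exp(-4*t)/2 + t*exp(-4*t), t^2*exp(-4*t)/2]
  [-t^2*exp(-4*t) - 3*t*exp(-4*t), t^2*exp(-4*t) - 3*t*exp(-4*t) + exp(-4*t), -t^2*exp(-4*t) + t*exp(-4*t)]
  [-3*t^2*exp(-4*t)/2 - 5*t*exp(-4*t), 3*t^2*exp(-4*t)/2 - 4*t*exp(-4*t), -3*t^2*exp(-4*t)/2 + t*exp(-4*t) + exp(-4*t)]

Strategy: write B = P · J · P⁻¹ where J is a Jordan canonical form, so e^{tB} = P · e^{tJ} · P⁻¹, and e^{tJ} can be computed block-by-block.

B has Jordan form
J =
  [-4,  1,  0]
  [ 0, -4,  1]
  [ 0,  0, -4]
(up to reordering of blocks).

Per-block formulas:
  For a 3×3 Jordan block J_3(-4): exp(t · J_3(-4)) = e^(-4t)·(I + t·N + (t^2/2)·N^2), where N is the 3×3 nilpotent shift.

After assembling e^{tJ} and conjugating by P, we get:

e^{tB} =
  [t^2*exp(-4*t)/2 + 2*t*exp(-4*t) + exp(-4*t), -t^2*exp(-4*t)/2 + t*exp(-4*t), t^2*exp(-4*t)/2]
  [-t^2*exp(-4*t) - 3*t*exp(-4*t), t^2*exp(-4*t) - 3*t*exp(-4*t) + exp(-4*t), -t^2*exp(-4*t) + t*exp(-4*t)]
  [-3*t^2*exp(-4*t)/2 - 5*t*exp(-4*t), 3*t^2*exp(-4*t)/2 - 4*t*exp(-4*t), -3*t^2*exp(-4*t)/2 + t*exp(-4*t) + exp(-4*t)]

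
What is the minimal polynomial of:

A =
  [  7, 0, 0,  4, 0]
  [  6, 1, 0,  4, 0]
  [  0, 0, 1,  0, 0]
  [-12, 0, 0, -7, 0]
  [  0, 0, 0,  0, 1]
x^2 - 1

The characteristic polynomial is χ_A(x) = (x - 1)^4*(x + 1), so the eigenvalues are known. The minimal polynomial is
  m_A(x) = Π_λ (x − λ)^{k_λ}
where k_λ is the size of the *largest* Jordan block for λ (equivalently, the smallest k with (A − λI)^k v = 0 for every generalised eigenvector v of λ).

  λ = -1: largest Jordan block has size 1, contributing (x + 1)
  λ = 1: largest Jordan block has size 1, contributing (x − 1)

So m_A(x) = (x - 1)*(x + 1) = x^2 - 1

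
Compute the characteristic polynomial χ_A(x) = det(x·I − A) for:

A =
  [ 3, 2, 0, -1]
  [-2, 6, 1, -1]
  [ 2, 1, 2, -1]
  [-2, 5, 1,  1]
x^4 - 12*x^3 + 54*x^2 - 108*x + 81

Expanding det(x·I − A) (e.g. by cofactor expansion or by noting that A is similar to its Jordan form J, which has the same characteristic polynomial as A) gives
  χ_A(x) = x^4 - 12*x^3 + 54*x^2 - 108*x + 81
which factors as (x - 3)^4. The eigenvalues (with algebraic multiplicities) are λ = 3 with multiplicity 4.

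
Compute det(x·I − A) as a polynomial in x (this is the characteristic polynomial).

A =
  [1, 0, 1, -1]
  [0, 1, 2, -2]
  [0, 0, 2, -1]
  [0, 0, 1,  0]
x^4 - 4*x^3 + 6*x^2 - 4*x + 1

Expanding det(x·I − A) (e.g. by cofactor expansion or by noting that A is similar to its Jordan form J, which has the same characteristic polynomial as A) gives
  χ_A(x) = x^4 - 4*x^3 + 6*x^2 - 4*x + 1
which factors as (x - 1)^4. The eigenvalues (with algebraic multiplicities) are λ = 1 with multiplicity 4.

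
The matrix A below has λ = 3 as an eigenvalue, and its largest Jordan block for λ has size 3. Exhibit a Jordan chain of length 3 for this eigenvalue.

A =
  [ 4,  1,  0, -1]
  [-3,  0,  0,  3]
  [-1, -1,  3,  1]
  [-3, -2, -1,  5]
A Jordan chain for λ = 3 of length 3:
v_1 = (1, -3, -1, -2)ᵀ
v_2 = (1, -3, -1, -3)ᵀ
v_3 = (1, 0, 0, 0)ᵀ

Let N = A − (3)·I. We want v_3 with N^3 v_3 = 0 but N^2 v_3 ≠ 0; then v_{j-1} := N · v_j for j = 3, …, 2.

Pick v_3 = (1, 0, 0, 0)ᵀ.
Then v_2 = N · v_3 = (1, -3, -1, -3)ᵀ.
Then v_1 = N · v_2 = (1, -3, -1, -2)ᵀ.

Sanity check: (A − (3)·I) v_1 = (0, 0, 0, 0)ᵀ = 0. ✓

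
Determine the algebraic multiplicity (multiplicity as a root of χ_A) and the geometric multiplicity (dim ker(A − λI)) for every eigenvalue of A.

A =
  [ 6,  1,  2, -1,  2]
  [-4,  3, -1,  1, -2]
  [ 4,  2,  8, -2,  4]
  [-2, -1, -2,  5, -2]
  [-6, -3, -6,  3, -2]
λ = 4: alg = 5, geom = 3

Step 1 — factor the characteristic polynomial to read off the algebraic multiplicities:
  χ_A(x) = (x - 4)^5

Step 2 — compute geometric multiplicities via the rank-nullity identity g(λ) = n − rank(A − λI):
  rank(A − (4)·I) = 2, so dim ker(A − (4)·I) = n − 2 = 3

Summary:
  λ = 4: algebraic multiplicity = 5, geometric multiplicity = 3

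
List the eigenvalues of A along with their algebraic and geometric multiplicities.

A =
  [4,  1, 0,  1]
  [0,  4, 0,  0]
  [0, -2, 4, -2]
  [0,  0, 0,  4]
λ = 4: alg = 4, geom = 3

Step 1 — factor the characteristic polynomial to read off the algebraic multiplicities:
  χ_A(x) = (x - 4)^4

Step 2 — compute geometric multiplicities via the rank-nullity identity g(λ) = n − rank(A − λI):
  rank(A − (4)·I) = 1, so dim ker(A − (4)·I) = n − 1 = 3

Summary:
  λ = 4: algebraic multiplicity = 4, geometric multiplicity = 3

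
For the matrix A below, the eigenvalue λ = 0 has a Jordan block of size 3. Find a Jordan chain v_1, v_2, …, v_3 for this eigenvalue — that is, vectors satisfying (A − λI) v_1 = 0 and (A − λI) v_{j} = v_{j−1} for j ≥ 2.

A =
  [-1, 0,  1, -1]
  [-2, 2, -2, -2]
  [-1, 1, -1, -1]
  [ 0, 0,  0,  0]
A Jordan chain for λ = 0 of length 3:
v_1 = (1, 2, 1, 0)ᵀ
v_2 = (0, 2, 1, 0)ᵀ
v_3 = (0, 1, 0, 0)ᵀ

Let N = A − (0)·I. We want v_3 with N^3 v_3 = 0 but N^2 v_3 ≠ 0; then v_{j-1} := N · v_j for j = 3, …, 2.

Pick v_3 = (0, 1, 0, 0)ᵀ.
Then v_2 = N · v_3 = (0, 2, 1, 0)ᵀ.
Then v_1 = N · v_2 = (1, 2, 1, 0)ᵀ.

Sanity check: (A − (0)·I) v_1 = (0, 0, 0, 0)ᵀ = 0. ✓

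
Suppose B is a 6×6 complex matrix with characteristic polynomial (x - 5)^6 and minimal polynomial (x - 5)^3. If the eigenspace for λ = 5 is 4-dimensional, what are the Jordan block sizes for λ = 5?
Block sizes for λ = 5: [3, 1, 1, 1]

Step 1 — from the characteristic polynomial, algebraic multiplicity of λ = 5 is 6. From dim ker(B − (5)·I) = 4, there are exactly 4 Jordan blocks for λ = 5.
Step 2 — from the minimal polynomial, the factor (x − 5)^3 tells us the largest block for λ = 5 has size 3.
Step 3 — with total size 6, 4 blocks, and largest block 3, the block sizes (in nonincreasing order) are [3, 1, 1, 1].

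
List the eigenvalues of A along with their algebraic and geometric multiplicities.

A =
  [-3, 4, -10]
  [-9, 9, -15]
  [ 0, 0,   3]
λ = 3: alg = 3, geom = 2

Step 1 — factor the characteristic polynomial to read off the algebraic multiplicities:
  χ_A(x) = (x - 3)^3

Step 2 — compute geometric multiplicities via the rank-nullity identity g(λ) = n − rank(A − λI):
  rank(A − (3)·I) = 1, so dim ker(A − (3)·I) = n − 1 = 2

Summary:
  λ = 3: algebraic multiplicity = 3, geometric multiplicity = 2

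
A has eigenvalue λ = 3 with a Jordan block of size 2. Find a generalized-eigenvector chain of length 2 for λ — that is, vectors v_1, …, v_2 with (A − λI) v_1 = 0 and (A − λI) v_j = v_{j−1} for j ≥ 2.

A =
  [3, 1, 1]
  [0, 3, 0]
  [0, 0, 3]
A Jordan chain for λ = 3 of length 2:
v_1 = (1, 0, 0)ᵀ
v_2 = (0, 1, 0)ᵀ

Let N = A − (3)·I. We want v_2 with N^2 v_2 = 0 but N^1 v_2 ≠ 0; then v_{j-1} := N · v_j for j = 2, …, 2.

Pick v_2 = (0, 1, 0)ᵀ.
Then v_1 = N · v_2 = (1, 0, 0)ᵀ.

Sanity check: (A − (3)·I) v_1 = (0, 0, 0)ᵀ = 0. ✓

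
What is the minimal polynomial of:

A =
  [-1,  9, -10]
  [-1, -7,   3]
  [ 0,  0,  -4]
x^3 + 12*x^2 + 48*x + 64

The characteristic polynomial is χ_A(x) = (x + 4)^3, so the eigenvalues are known. The minimal polynomial is
  m_A(x) = Π_λ (x − λ)^{k_λ}
where k_λ is the size of the *largest* Jordan block for λ (equivalently, the smallest k with (A − λI)^k v = 0 for every generalised eigenvector v of λ).

  λ = -4: largest Jordan block has size 3, contributing (x + 4)^3

So m_A(x) = (x + 4)^3 = x^3 + 12*x^2 + 48*x + 64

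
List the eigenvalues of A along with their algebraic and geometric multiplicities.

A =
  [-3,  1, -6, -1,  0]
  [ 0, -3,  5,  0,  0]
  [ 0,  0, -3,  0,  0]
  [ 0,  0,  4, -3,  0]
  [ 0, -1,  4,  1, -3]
λ = -3: alg = 5, geom = 3

Step 1 — factor the characteristic polynomial to read off the algebraic multiplicities:
  χ_A(x) = (x + 3)^5

Step 2 — compute geometric multiplicities via the rank-nullity identity g(λ) = n − rank(A − λI):
  rank(A − (-3)·I) = 2, so dim ker(A − (-3)·I) = n − 2 = 3

Summary:
  λ = -3: algebraic multiplicity = 5, geometric multiplicity = 3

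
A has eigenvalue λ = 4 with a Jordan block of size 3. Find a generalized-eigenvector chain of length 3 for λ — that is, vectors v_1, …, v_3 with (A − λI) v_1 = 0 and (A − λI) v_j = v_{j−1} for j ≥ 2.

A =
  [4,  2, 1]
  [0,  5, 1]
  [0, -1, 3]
A Jordan chain for λ = 4 of length 3:
v_1 = (1, 0, 0)ᵀ
v_2 = (2, 1, -1)ᵀ
v_3 = (0, 1, 0)ᵀ

Let N = A − (4)·I. We want v_3 with N^3 v_3 = 0 but N^2 v_3 ≠ 0; then v_{j-1} := N · v_j for j = 3, …, 2.

Pick v_3 = (0, 1, 0)ᵀ.
Then v_2 = N · v_3 = (2, 1, -1)ᵀ.
Then v_1 = N · v_2 = (1, 0, 0)ᵀ.

Sanity check: (A − (4)·I) v_1 = (0, 0, 0)ᵀ = 0. ✓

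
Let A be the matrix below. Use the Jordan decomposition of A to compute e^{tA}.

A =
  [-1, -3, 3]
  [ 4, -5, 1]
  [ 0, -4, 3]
e^{tA} =
  [-6*t^2*exp(-t) + exp(-t), -3*t*exp(-t), 9*t^2*exp(-t)/2 + 3*t*exp(-t)]
  [-8*t^2*exp(-t) + 4*t*exp(-t), -4*t*exp(-t) + exp(-t), 6*t^2*exp(-t) + t*exp(-t)]
  [-8*t^2*exp(-t), -4*t*exp(-t), 6*t^2*exp(-t) + 4*t*exp(-t) + exp(-t)]

Strategy: write A = P · J · P⁻¹ where J is a Jordan canonical form, so e^{tA} = P · e^{tJ} · P⁻¹, and e^{tJ} can be computed block-by-block.

A has Jordan form
J =
  [-1,  1,  0]
  [ 0, -1,  1]
  [ 0,  0, -1]
(up to reordering of blocks).

Per-block formulas:
  For a 3×3 Jordan block J_3(-1): exp(t · J_3(-1)) = e^(-1t)·(I + t·N + (t^2/2)·N^2), where N is the 3×3 nilpotent shift.

After assembling e^{tJ} and conjugating by P, we get:

e^{tA} =
  [-6*t^2*exp(-t) + exp(-t), -3*t*exp(-t), 9*t^2*exp(-t)/2 + 3*t*exp(-t)]
  [-8*t^2*exp(-t) + 4*t*exp(-t), -4*t*exp(-t) + exp(-t), 6*t^2*exp(-t) + t*exp(-t)]
  [-8*t^2*exp(-t), -4*t*exp(-t), 6*t^2*exp(-t) + 4*t*exp(-t) + exp(-t)]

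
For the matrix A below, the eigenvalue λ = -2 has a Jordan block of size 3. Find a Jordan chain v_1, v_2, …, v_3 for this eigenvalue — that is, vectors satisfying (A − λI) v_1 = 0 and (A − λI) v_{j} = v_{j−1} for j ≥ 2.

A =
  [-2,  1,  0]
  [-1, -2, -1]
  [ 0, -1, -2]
A Jordan chain for λ = -2 of length 3:
v_1 = (-1, 0, 1)ᵀ
v_2 = (0, -1, 0)ᵀ
v_3 = (1, 0, 0)ᵀ

Let N = A − (-2)·I. We want v_3 with N^3 v_3 = 0 but N^2 v_3 ≠ 0; then v_{j-1} := N · v_j for j = 3, …, 2.

Pick v_3 = (1, 0, 0)ᵀ.
Then v_2 = N · v_3 = (0, -1, 0)ᵀ.
Then v_1 = N · v_2 = (-1, 0, 1)ᵀ.

Sanity check: (A − (-2)·I) v_1 = (0, 0, 0)ᵀ = 0. ✓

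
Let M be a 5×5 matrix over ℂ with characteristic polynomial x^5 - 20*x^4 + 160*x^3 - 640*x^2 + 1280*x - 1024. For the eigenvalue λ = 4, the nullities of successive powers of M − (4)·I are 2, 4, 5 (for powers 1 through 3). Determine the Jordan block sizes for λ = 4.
Block sizes for λ = 4: [3, 2]

From the dimensions of kernels of powers, the number of Jordan blocks of size at least j is d_j − d_{j−1} where d_j = dim ker(N^j) (with d_0 = 0). Computing the differences gives [2, 2, 1].
The number of blocks of size exactly k is (#blocks of size ≥ k) − (#blocks of size ≥ k + 1), so the partition is: 1 block(s) of size 2, 1 block(s) of size 3.
In nonincreasing order the block sizes are [3, 2].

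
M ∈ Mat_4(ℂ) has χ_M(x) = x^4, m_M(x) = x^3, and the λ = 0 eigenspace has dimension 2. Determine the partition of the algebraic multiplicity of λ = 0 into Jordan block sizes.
Block sizes for λ = 0: [3, 1]

Step 1 — from the characteristic polynomial, algebraic multiplicity of λ = 0 is 4. From dim ker(M − (0)·I) = 2, there are exactly 2 Jordan blocks for λ = 0.
Step 2 — from the minimal polynomial, the factor (x − 0)^3 tells us the largest block for λ = 0 has size 3.
Step 3 — with total size 4, 2 blocks, and largest block 3, the block sizes (in nonincreasing order) are [3, 1].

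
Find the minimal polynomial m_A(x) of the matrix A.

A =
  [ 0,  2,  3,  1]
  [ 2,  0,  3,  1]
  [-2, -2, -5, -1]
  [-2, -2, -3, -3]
x^2 + 4*x + 4

The characteristic polynomial is χ_A(x) = (x + 2)^4, so the eigenvalues are known. The minimal polynomial is
  m_A(x) = Π_λ (x − λ)^{k_λ}
where k_λ is the size of the *largest* Jordan block for λ (equivalently, the smallest k with (A − λI)^k v = 0 for every generalised eigenvector v of λ).

  λ = -2: largest Jordan block has size 2, contributing (x + 2)^2

So m_A(x) = (x + 2)^2 = x^2 + 4*x + 4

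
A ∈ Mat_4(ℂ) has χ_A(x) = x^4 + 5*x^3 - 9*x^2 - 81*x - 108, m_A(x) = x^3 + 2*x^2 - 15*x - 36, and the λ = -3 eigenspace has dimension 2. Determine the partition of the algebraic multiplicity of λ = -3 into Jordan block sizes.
Block sizes for λ = -3: [2, 1]

Step 1 — from the characteristic polynomial, algebraic multiplicity of λ = -3 is 3. From dim ker(A − (-3)·I) = 2, there are exactly 2 Jordan blocks for λ = -3.
Step 2 — from the minimal polynomial, the factor (x + 3)^2 tells us the largest block for λ = -3 has size 2.
Step 3 — with total size 3, 2 blocks, and largest block 2, the block sizes (in nonincreasing order) are [2, 1].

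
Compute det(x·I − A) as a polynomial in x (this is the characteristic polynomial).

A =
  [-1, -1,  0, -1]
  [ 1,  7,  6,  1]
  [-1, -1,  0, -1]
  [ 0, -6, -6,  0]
x^4 - 6*x^3

Expanding det(x·I − A) (e.g. by cofactor expansion or by noting that A is similar to its Jordan form J, which has the same characteristic polynomial as A) gives
  χ_A(x) = x^4 - 6*x^3
which factors as x^3*(x - 6). The eigenvalues (with algebraic multiplicities) are λ = 0 with multiplicity 3, λ = 6 with multiplicity 1.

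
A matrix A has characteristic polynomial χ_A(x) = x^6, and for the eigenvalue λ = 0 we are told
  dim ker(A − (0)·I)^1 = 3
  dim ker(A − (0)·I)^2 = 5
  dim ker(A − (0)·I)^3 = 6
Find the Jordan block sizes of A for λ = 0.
Block sizes for λ = 0: [3, 2, 1]

From the dimensions of kernels of powers, the number of Jordan blocks of size at least j is d_j − d_{j−1} where d_j = dim ker(N^j) (with d_0 = 0). Computing the differences gives [3, 2, 1].
The number of blocks of size exactly k is (#blocks of size ≥ k) − (#blocks of size ≥ k + 1), so the partition is: 1 block(s) of size 1, 1 block(s) of size 2, 1 block(s) of size 3.
In nonincreasing order the block sizes are [3, 2, 1].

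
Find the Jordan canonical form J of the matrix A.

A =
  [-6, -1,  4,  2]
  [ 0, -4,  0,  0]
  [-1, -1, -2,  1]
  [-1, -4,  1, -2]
J_2(-4) ⊕ J_2(-3)

The characteristic polynomial is
  det(x·I − A) = x^4 + 14*x^3 + 73*x^2 + 168*x + 144 = (x + 3)^2*(x + 4)^2

Eigenvalues and multiplicities (the geometric multiplicity of λ is n − rank(A − λI), which equals the number of Jordan blocks for λ):
  λ = -4: algebraic multiplicity = 2, geometric multiplicity = 1
  λ = -3: algebraic multiplicity = 2, geometric multiplicity = 1

Determining the block sizes for each eigenvalue:
  λ = -4: one block (gm = 1), so the single block has size am = 2 → block sizes [2]
  λ = -3: one block (gm = 1), so the single block has size am = 2 → block sizes [2]

Assembling the blocks gives a Jordan form
J =
  [-4,  1,  0,  0]
  [ 0, -4,  0,  0]
  [ 0,  0, -3,  1]
  [ 0,  0,  0, -3]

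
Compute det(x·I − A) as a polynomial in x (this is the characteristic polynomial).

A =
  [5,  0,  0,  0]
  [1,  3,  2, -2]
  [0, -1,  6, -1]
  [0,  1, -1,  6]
x^4 - 20*x^3 + 150*x^2 - 500*x + 625

Expanding det(x·I − A) (e.g. by cofactor expansion or by noting that A is similar to its Jordan form J, which has the same characteristic polynomial as A) gives
  χ_A(x) = x^4 - 20*x^3 + 150*x^2 - 500*x + 625
which factors as (x - 5)^4. The eigenvalues (with algebraic multiplicities) are λ = 5 with multiplicity 4.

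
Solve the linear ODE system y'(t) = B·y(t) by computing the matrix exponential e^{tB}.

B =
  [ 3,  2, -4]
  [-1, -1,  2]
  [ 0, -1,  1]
e^{tB} =
  [t^2*exp(t) + 2*t*exp(t) + exp(t), 2*t^2*exp(t) + 2*t*exp(t), -2*t^2*exp(t) - 4*t*exp(t)]
  [-t*exp(t), -2*t*exp(t) + exp(t), 2*t*exp(t)]
  [t^2*exp(t)/2, t^2*exp(t) - t*exp(t), -t^2*exp(t) + exp(t)]

Strategy: write B = P · J · P⁻¹ where J is a Jordan canonical form, so e^{tB} = P · e^{tJ} · P⁻¹, and e^{tJ} can be computed block-by-block.

B has Jordan form
J =
  [1, 1, 0]
  [0, 1, 1]
  [0, 0, 1]
(up to reordering of blocks).

Per-block formulas:
  For a 3×3 Jordan block J_3(1): exp(t · J_3(1)) = e^(1t)·(I + t·N + (t^2/2)·N^2), where N is the 3×3 nilpotent shift.

After assembling e^{tJ} and conjugating by P, we get:

e^{tB} =
  [t^2*exp(t) + 2*t*exp(t) + exp(t), 2*t^2*exp(t) + 2*t*exp(t), -2*t^2*exp(t) - 4*t*exp(t)]
  [-t*exp(t), -2*t*exp(t) + exp(t), 2*t*exp(t)]
  [t^2*exp(t)/2, t^2*exp(t) - t*exp(t), -t^2*exp(t) + exp(t)]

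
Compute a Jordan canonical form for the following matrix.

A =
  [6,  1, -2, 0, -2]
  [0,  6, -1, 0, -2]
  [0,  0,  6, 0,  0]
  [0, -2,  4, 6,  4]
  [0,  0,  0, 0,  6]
J_3(6) ⊕ J_1(6) ⊕ J_1(6)

The characteristic polynomial is
  det(x·I − A) = x^5 - 30*x^4 + 360*x^3 - 2160*x^2 + 6480*x - 7776 = (x - 6)^5

Eigenvalues and multiplicities (the geometric multiplicity of λ is n − rank(A − λI), which equals the number of Jordan blocks for λ):
  λ = 6: algebraic multiplicity = 5, geometric multiplicity = 3

Determining the block sizes for each eigenvalue:
  λ = 6: with am = 5 and gm = 3, the partition is not yet determined (e.g. several partitions of 5 into 3 parts exist). Let N = A − (6)·I. Computing rank(N^1) = 2, rank(N^2) = 1, rank(N^3) = 0; the number of blocks of size ≥ j is rank(N^{j−1}) − rank(N^j), giving [3, 1, 1]. So we have 1 block(s) of size 3, 2 block(s) of size 1 → block sizes [3, 1, 1]

Assembling the blocks gives a Jordan form
J =
  [6, 1, 0, 0, 0]
  [0, 6, 1, 0, 0]
  [0, 0, 6, 0, 0]
  [0, 0, 0, 6, 0]
  [0, 0, 0, 0, 6]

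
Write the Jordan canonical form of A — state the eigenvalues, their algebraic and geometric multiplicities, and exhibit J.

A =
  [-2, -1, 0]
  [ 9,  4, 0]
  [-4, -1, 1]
J_3(1)

The characteristic polynomial is
  det(x·I − A) = x^3 - 3*x^2 + 3*x - 1 = (x - 1)^3

Eigenvalues and multiplicities (the geometric multiplicity of λ is n − rank(A − λI), which equals the number of Jordan blocks for λ):
  λ = 1: algebraic multiplicity = 3, geometric multiplicity = 1

Determining the block sizes for each eigenvalue:
  λ = 1: one block (gm = 1), so the single block has size am = 3 → block sizes [3]

Assembling the blocks gives a Jordan form
J =
  [1, 1, 0]
  [0, 1, 1]
  [0, 0, 1]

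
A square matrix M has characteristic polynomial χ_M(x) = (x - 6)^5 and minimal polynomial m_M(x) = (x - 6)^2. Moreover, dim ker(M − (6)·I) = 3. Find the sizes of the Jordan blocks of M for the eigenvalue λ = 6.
Block sizes for λ = 6: [2, 2, 1]

Step 1 — from the characteristic polynomial, algebraic multiplicity of λ = 6 is 5. From dim ker(M − (6)·I) = 3, there are exactly 3 Jordan blocks for λ = 6.
Step 2 — from the minimal polynomial, the factor (x − 6)^2 tells us the largest block for λ = 6 has size 2.
Step 3 — with total size 5, 3 blocks, and largest block 2, the block sizes (in nonincreasing order) are [2, 2, 1].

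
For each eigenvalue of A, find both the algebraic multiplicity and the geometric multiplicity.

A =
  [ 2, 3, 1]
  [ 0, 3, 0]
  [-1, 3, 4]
λ = 3: alg = 3, geom = 2

Step 1 — factor the characteristic polynomial to read off the algebraic multiplicities:
  χ_A(x) = (x - 3)^3

Step 2 — compute geometric multiplicities via the rank-nullity identity g(λ) = n − rank(A − λI):
  rank(A − (3)·I) = 1, so dim ker(A − (3)·I) = n − 1 = 2

Summary:
  λ = 3: algebraic multiplicity = 3, geometric multiplicity = 2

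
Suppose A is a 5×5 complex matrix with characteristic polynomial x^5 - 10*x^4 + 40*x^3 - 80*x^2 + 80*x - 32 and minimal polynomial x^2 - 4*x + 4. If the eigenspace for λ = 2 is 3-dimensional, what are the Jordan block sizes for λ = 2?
Block sizes for λ = 2: [2, 2, 1]

Step 1 — from the characteristic polynomial, algebraic multiplicity of λ = 2 is 5. From dim ker(A − (2)·I) = 3, there are exactly 3 Jordan blocks for λ = 2.
Step 2 — from the minimal polynomial, the factor (x − 2)^2 tells us the largest block for λ = 2 has size 2.
Step 3 — with total size 5, 3 blocks, and largest block 2, the block sizes (in nonincreasing order) are [2, 2, 1].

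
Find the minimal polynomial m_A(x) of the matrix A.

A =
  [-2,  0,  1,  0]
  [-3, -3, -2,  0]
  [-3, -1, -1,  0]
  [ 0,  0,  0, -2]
x^3 + 6*x^2 + 12*x + 8

The characteristic polynomial is χ_A(x) = (x + 2)^4, so the eigenvalues are known. The minimal polynomial is
  m_A(x) = Π_λ (x − λ)^{k_λ}
where k_λ is the size of the *largest* Jordan block for λ (equivalently, the smallest k with (A − λI)^k v = 0 for every generalised eigenvector v of λ).

  λ = -2: largest Jordan block has size 3, contributing (x + 2)^3

So m_A(x) = (x + 2)^3 = x^3 + 6*x^2 + 12*x + 8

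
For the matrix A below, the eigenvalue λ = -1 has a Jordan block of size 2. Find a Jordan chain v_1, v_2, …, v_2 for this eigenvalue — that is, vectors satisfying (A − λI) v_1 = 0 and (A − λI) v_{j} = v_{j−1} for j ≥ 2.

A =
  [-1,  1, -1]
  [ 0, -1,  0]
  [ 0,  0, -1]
A Jordan chain for λ = -1 of length 2:
v_1 = (1, 0, 0)ᵀ
v_2 = (0, 1, 0)ᵀ

Let N = A − (-1)·I. We want v_2 with N^2 v_2 = 0 but N^1 v_2 ≠ 0; then v_{j-1} := N · v_j for j = 2, …, 2.

Pick v_2 = (0, 1, 0)ᵀ.
Then v_1 = N · v_2 = (1, 0, 0)ᵀ.

Sanity check: (A − (-1)·I) v_1 = (0, 0, 0)ᵀ = 0. ✓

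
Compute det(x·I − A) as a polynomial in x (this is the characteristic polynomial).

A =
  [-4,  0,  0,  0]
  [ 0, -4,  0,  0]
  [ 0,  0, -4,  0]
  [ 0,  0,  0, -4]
x^4 + 16*x^3 + 96*x^2 + 256*x + 256

Expanding det(x·I − A) (e.g. by cofactor expansion or by noting that A is similar to its Jordan form J, which has the same characteristic polynomial as A) gives
  χ_A(x) = x^4 + 16*x^3 + 96*x^2 + 256*x + 256
which factors as (x + 4)^4. The eigenvalues (with algebraic multiplicities) are λ = -4 with multiplicity 4.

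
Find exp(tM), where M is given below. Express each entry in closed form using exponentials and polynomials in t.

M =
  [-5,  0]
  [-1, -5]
e^{tM} =
  [exp(-5*t), 0]
  [-t*exp(-5*t), exp(-5*t)]

Strategy: write M = P · J · P⁻¹ where J is a Jordan canonical form, so e^{tM} = P · e^{tJ} · P⁻¹, and e^{tJ} can be computed block-by-block.

M has Jordan form
J =
  [-5,  1]
  [ 0, -5]
(up to reordering of blocks).

Per-block formulas:
  For a 2×2 Jordan block J_2(-5): exp(t · J_2(-5)) = e^(-5t)·(I + t·N), where N is the 2×2 nilpotent shift.

After assembling e^{tJ} and conjugating by P, we get:

e^{tM} =
  [exp(-5*t), 0]
  [-t*exp(-5*t), exp(-5*t)]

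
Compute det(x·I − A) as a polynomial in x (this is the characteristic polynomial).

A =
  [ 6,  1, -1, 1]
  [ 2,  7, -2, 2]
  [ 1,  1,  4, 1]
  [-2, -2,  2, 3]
x^4 - 20*x^3 + 150*x^2 - 500*x + 625

Expanding det(x·I − A) (e.g. by cofactor expansion or by noting that A is similar to its Jordan form J, which has the same characteristic polynomial as A) gives
  χ_A(x) = x^4 - 20*x^3 + 150*x^2 - 500*x + 625
which factors as (x - 5)^4. The eigenvalues (with algebraic multiplicities) are λ = 5 with multiplicity 4.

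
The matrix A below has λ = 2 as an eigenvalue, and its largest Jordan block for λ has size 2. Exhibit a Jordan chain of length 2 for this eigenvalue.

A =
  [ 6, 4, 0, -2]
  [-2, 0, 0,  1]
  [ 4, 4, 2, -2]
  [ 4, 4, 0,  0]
A Jordan chain for λ = 2 of length 2:
v_1 = (4, -2, 4, 4)ᵀ
v_2 = (1, 0, 0, 0)ᵀ

Let N = A − (2)·I. We want v_2 with N^2 v_2 = 0 but N^1 v_2 ≠ 0; then v_{j-1} := N · v_j for j = 2, …, 2.

Pick v_2 = (1, 0, 0, 0)ᵀ.
Then v_1 = N · v_2 = (4, -2, 4, 4)ᵀ.

Sanity check: (A − (2)·I) v_1 = (0, 0, 0, 0)ᵀ = 0. ✓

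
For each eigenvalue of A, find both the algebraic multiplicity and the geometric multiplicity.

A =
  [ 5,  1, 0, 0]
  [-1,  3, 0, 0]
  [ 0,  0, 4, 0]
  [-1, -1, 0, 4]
λ = 4: alg = 4, geom = 3

Step 1 — factor the characteristic polynomial to read off the algebraic multiplicities:
  χ_A(x) = (x - 4)^4

Step 2 — compute geometric multiplicities via the rank-nullity identity g(λ) = n − rank(A − λI):
  rank(A − (4)·I) = 1, so dim ker(A − (4)·I) = n − 1 = 3

Summary:
  λ = 4: algebraic multiplicity = 4, geometric multiplicity = 3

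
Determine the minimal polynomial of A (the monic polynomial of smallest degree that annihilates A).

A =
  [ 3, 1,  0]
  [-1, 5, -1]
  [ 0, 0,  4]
x^3 - 12*x^2 + 48*x - 64

The characteristic polynomial is χ_A(x) = (x - 4)^3, so the eigenvalues are known. The minimal polynomial is
  m_A(x) = Π_λ (x − λ)^{k_λ}
where k_λ is the size of the *largest* Jordan block for λ (equivalently, the smallest k with (A − λI)^k v = 0 for every generalised eigenvector v of λ).

  λ = 4: largest Jordan block has size 3, contributing (x − 4)^3

So m_A(x) = (x - 4)^3 = x^3 - 12*x^2 + 48*x - 64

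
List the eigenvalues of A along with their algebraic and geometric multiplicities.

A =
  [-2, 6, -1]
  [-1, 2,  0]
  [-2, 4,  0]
λ = 0: alg = 3, geom = 1

Step 1 — factor the characteristic polynomial to read off the algebraic multiplicities:
  χ_A(x) = x^3

Step 2 — compute geometric multiplicities via the rank-nullity identity g(λ) = n − rank(A − λI):
  rank(A − (0)·I) = 2, so dim ker(A − (0)·I) = n − 2 = 1

Summary:
  λ = 0: algebraic multiplicity = 3, geometric multiplicity = 1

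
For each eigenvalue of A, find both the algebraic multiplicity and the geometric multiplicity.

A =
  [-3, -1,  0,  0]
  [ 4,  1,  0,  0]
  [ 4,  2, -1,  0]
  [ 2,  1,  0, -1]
λ = -1: alg = 4, geom = 3

Step 1 — factor the characteristic polynomial to read off the algebraic multiplicities:
  χ_A(x) = (x + 1)^4

Step 2 — compute geometric multiplicities via the rank-nullity identity g(λ) = n − rank(A − λI):
  rank(A − (-1)·I) = 1, so dim ker(A − (-1)·I) = n − 1 = 3

Summary:
  λ = -1: algebraic multiplicity = 4, geometric multiplicity = 3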